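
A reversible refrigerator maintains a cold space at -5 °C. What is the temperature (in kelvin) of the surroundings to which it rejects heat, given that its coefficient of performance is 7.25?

T_C = -5 °C → -5 + 273.15 = 268.15 K.
COP_R = T_C/(T_H − T_C) ⇒ T_H = T_C·(1 + 1/COP_R) = 268.15 × (1 + 1/7.25) = 305.1 K.

T_H ≈ 305.1 K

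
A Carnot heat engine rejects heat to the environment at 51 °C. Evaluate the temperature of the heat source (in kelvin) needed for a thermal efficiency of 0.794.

T_C = 51 °C → 51 + 273.15 = 324.15 K.
From η = 1 − T_C/T_H, solving for T_H gives T_H = T_C/(1 − η) = 324.15/(1 − 0.794) = 1574 K.

T_H ≈ 1574 K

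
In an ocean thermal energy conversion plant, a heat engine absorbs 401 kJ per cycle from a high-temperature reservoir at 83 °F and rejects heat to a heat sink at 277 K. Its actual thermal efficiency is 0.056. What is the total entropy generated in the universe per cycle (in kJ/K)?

T_H = 83 °F → (83 − 32) × 5/9 = 28.33 °C = 301.48 K.
W = η·Q_H = 0.056 × 401 = 22.46 kJ, so Q_C = Q_H − W = 378.5 kJ.
The hot reservoir loses entropy Q_H/T_H = 401/301.48 = 1.330 kJ/K; the cold reservoir gains Q_C/T_C = 378.5/277.00 = 1.367 kJ/K.
ΔS_univ = −Q_H/T_H + Q_C/T_C = 0.0365 kJ/K (> 0, since η = 0.056 < η_Carnot = 0.081).

ΔS_univ ≈ 0.0365 kJ/K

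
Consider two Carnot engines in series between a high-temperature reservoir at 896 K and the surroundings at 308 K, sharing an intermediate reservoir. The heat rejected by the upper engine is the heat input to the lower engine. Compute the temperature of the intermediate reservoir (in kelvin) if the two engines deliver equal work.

T_m ≈ 602 K

For reversible stages Q_m = Q_H·(T_m/T_H). Setting W₁ = Q_H(1 − T_m/T_H) equal to W₂ = Q_m(1 − T_C/T_m) = Q_H·(T_m − T_C)/T_H gives T_H − T_m = T_m − T_C, so T_m = (T_H + T_C)/2 = (896.00 + 308.00)/2 = 602 K.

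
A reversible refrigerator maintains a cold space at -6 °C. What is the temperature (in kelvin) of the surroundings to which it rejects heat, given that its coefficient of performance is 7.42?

T_H ≈ 303 K

T_C = -6 °C → -6 + 273.15 = 267.15 K.
COP_R = T_C/(T_H − T_C) ⇒ T_H = T_C·(1 + 1/COP_R) = 267.15 × (1 + 1/7.42) = 303 K.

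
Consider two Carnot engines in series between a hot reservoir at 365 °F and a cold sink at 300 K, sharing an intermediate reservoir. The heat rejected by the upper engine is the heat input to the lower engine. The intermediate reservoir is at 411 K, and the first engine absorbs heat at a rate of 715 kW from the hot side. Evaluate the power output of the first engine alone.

T_H = 365 °F → (365 − 32) × 5/9 = 185.00 °C = 458.15 K.
First-stage efficiency η₁ = 1 − T_m/T_H = 1 − 411.00/458.15 = 0.1029.
W₁ = η₁·Q_H = 0.1029 × 715 = 73.58 kW.

Ẇ₁ ≈ 73.58 kW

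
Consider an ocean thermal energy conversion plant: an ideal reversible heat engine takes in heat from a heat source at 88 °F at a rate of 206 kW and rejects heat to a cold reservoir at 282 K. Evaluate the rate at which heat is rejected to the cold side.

Q̇_C ≈ 191 kW

T_H = 88 °F → (88 − 32) × 5/9 = 31.11 °C = 304.26 K.
Carnot efficiency: η = 1 − T_C/T_H = 1 − 282.00/304.26 = 0.0732.
For a reversible cycle Q_C/Q_H = T_C/T_H, so Q_C = 206 × 282.00/304.26 = 191 kW.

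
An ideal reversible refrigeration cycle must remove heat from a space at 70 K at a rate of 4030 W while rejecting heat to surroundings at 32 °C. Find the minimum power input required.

Ẇ_in ≈ 13500 W

T_H = 32 °C → 32 + 273.15 = 305.15 K.
The reversible coefficient of performance is COP_R = T_C/(T_H − T_C) = 70.00/235.15 = 0.2977.
W = Q_C/COP_R = 4030/0.2977 = 13500 W.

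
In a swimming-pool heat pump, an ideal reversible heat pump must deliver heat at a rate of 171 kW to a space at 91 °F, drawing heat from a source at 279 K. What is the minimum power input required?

T_H = 91 °F → (91 − 32) × 5/9 = 32.78 °C = 305.93 K.
For a reversible heat pump, COP_HP = T_H/(T_H − T_C) = 305.93/26.93 = 11.3610.
W = Q_H/COP_HP = 171/11.3610 = 15.05 kW.

Ẇ_in ≈ 15.05 kW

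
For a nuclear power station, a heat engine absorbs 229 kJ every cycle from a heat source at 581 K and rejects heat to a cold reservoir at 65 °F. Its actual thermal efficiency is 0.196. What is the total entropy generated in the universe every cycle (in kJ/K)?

ΔS_univ ≈ 0.238 kJ/K

T_C = 65 °F → (65 − 32) × 5/9 = 18.33 °C = 291.48 K.
W = η·Q_H = 0.196 × 229 = 44.88 kJ, so Q_C = Q_H − W = 184.1 kJ.
Reservoir entropy changes: ΔS_H = −Q_H/T_H = −229/581.00 = -0.3941 kJ/K and ΔS_C = +Q_C/T_C = 184.1/291.48 = 0.6317 kJ/K.
ΔS_univ = −Q_H/T_H + Q_C/T_C = 0.238 kJ/K (> 0, since η = 0.196 < η_Carnot = 0.498).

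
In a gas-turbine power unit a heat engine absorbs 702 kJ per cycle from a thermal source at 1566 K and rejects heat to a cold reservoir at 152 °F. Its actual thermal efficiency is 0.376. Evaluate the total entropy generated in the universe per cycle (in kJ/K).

ΔS_univ ≈ 0.841 kJ/K

T_C = 152 °F → (152 − 32) × 5/9 = 66.67 °C = 339.82 K.
W = η·Q_H = 0.376 × 702 = 264.0 kJ, so Q_C = Q_H − W = 438.0 kJ.
Entropy balance on the reservoirs: −Q_H/T_H = -0.4483 kJ/K, +Q_C/T_C = 1.289 kJ/K.
ΔS_univ = −Q_H/T_H + Q_C/T_C = 0.841 kJ/K (> 0, since η = 0.376 < η_Carnot = 0.783).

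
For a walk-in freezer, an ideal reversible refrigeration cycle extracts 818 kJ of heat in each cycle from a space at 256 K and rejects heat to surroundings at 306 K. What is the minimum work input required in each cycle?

COP_R = T_C/(T_H − T_C) = 256.00/50.00 = 5.1200.
W = Q_C/COP_R = 818/5.1200 = 160 kJ.

W_in ≈ 160 kJ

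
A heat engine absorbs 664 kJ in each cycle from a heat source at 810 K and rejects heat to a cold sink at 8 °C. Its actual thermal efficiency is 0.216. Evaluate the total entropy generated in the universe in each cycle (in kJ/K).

ΔS_univ ≈ 1.032 kJ/K

T_C = 8 °C → 8 + 273.15 = 281.15 K.
W = η·Q_H = 0.216 × 664 = 143.4 kJ, so Q_C = Q_H − W = 520.6 kJ.
Entropy balance on the reservoirs: −Q_H/T_H = -0.8198 kJ/K, +Q_C/T_C = 1.852 kJ/K.
ΔS_univ = −Q_H/T_H + Q_C/T_C = 1.032 kJ/K (> 0, since η = 0.216 < η_Carnot = 0.653).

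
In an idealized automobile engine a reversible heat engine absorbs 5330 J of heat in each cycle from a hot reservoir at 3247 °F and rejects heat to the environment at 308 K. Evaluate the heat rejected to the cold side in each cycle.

T_H = 3247 °F → (3247 − 32) × 5/9 = 1786.11 °C = 2059.26 K.
The Carnot efficiency is η = 1 − T_C/T_H = 1 − 308.00/2059.26 = 0.8504.
For a reversible cycle Q_C/Q_H = T_C/T_H, so Q_C = 5330 × 308.00/2059.26 = 797.2 J.

Q_C ≈ 797.2 J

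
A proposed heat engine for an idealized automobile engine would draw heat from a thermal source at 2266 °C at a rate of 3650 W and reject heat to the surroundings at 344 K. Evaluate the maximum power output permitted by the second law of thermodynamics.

Ẇ_max ≈ 3156 W

T_H = 2266 °C → 2266 + 273.15 = 2539.15 K.
No engine can exceed the Carnot limit: η_max = 1 − T_C/T_H = 1 − 344.00/2539.15 = 0.8645.
W_max = η_max · Q_H = 0.8645 × 3650 = 3156 W.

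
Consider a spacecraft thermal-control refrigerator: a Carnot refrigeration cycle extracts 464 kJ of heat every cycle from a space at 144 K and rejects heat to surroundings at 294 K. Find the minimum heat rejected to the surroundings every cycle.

For a reversible cycle Q_H/Q_C = T_H/T_C, so Q_H = Q_C·T_H/T_C = 464 × 294.00/144.00 = 947.3 kJ.

Q_H ≈ 947.3 kJ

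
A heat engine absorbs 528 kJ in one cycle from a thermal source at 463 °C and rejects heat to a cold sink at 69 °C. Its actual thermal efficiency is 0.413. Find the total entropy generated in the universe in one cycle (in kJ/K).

ΔS_univ ≈ 0.1886 kJ/K

T_H = 463 °C → 463 + 273.15 = 736.15 K.
T_C = 69 °C → 69 + 273.15 = 342.15 K.
W = η·Q_H = 0.413 × 528 = 218.1 kJ, so Q_C = Q_H − W = 309.9 kJ.
The hot reservoir loses entropy Q_H/T_H = 528/736.15 = 0.7172 kJ/K; the cold reservoir gains Q_C/T_C = 309.9/342.15 = 0.9058 kJ/K.
ΔS_univ = −Q_H/T_H + Q_C/T_C = 0.1886 kJ/K (> 0, since η = 0.413 < η_Carnot = 0.535).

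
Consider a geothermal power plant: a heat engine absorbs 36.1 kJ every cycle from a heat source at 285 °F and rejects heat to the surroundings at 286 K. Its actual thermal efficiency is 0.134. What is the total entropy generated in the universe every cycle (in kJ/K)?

T_H = 285 °F → (285 − 32) × 5/9 = 140.56 °C = 413.71 K.
W = η·Q_H = 0.134 × 36.1 = 4.837 kJ, so Q_C = Q_H − W = 31.26 kJ.
Entropy balance on the reservoirs: −Q_H/T_H = -0.08726 kJ/K, +Q_C/T_C = 0.1093 kJ/K.
ΔS_univ = −Q_H/T_H + Q_C/T_C = 0.0220 kJ/K (> 0, since η = 0.134 < η_Carnot = 0.309).

ΔS_univ ≈ 0.0220 kJ/K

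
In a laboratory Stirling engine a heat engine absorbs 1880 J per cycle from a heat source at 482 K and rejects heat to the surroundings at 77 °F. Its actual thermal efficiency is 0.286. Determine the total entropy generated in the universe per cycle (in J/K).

ΔS_univ ≈ 0.602 J/K

T_C = 77 °F → (77 − 32) × 5/9 = 25.00 °C = 298.15 K.
W = η·Q_H = 0.286 × 1880 = 537.7 J, so Q_C = Q_H − W = 1342 J.
Entropy balance on the reservoirs: −Q_H/T_H = -3.900 J/K, +Q_C/T_C = 4.502 J/K.
ΔS_univ = −Q_H/T_H + Q_C/T_C = 0.602 J/K (> 0, since η = 0.286 < η_Carnot = 0.381).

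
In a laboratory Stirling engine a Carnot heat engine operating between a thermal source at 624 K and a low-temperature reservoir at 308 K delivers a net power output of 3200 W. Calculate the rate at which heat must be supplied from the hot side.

For a reversible engine, η = 1 − T_C/T_H = 1 − 308.00/624.00 = 0.5064.
Q_H = W/η = 3200/0.5064 = 6320 W.

Q̇_H ≈ 6320 W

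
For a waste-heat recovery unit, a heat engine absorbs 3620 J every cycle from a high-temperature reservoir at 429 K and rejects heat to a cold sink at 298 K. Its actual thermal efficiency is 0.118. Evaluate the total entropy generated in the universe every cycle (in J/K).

ΔS_univ ≈ 2.28 J/K

W = η·Q_H = 0.118 × 3620 = 427.2 J, so Q_C = Q_H − W = 3193 J.
The hot reservoir loses entropy Q_H/T_H = 3620/429.00 = 8.438 J/K; the cold reservoir gains Q_C/T_C = 3193/298.00 = 10.71 J/K.
ΔS_univ = −Q_H/T_H + Q_C/T_C = 2.28 J/K (> 0, since η = 0.118 < η_Carnot = 0.305).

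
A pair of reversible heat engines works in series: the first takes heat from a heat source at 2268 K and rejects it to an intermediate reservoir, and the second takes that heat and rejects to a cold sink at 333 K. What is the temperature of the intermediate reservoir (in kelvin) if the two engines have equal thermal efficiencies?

Equal efficiencies require 1 − T_m/T_H = 1 − T_C/T_m, i.e. T_m/T_H = T_C/T_m, so T_m = √(T_H·T_C) = √(2268.00 × 333.00) = 869 K.

T_m ≈ 869 K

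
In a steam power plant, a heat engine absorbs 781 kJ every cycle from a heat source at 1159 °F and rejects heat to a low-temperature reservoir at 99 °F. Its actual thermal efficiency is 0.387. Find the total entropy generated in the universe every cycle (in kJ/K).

ΔS_univ ≈ 0.6740 kJ/K

T_H = 1159 °F → (1159 − 32) × 5/9 = 626.11 °C = 899.26 K.
T_C = 99 °F → (99 − 32) × 5/9 = 37.22 °C = 310.37 K.
W = η·Q_H = 0.387 × 781 = 302.2 kJ, so Q_C = Q_H − W = 478.8 kJ.
Entropy balance on the reservoirs: −Q_H/T_H = -0.8685 kJ/K, +Q_C/T_C = 1.543 kJ/K.
ΔS_univ = −Q_H/T_H + Q_C/T_C = 0.6740 kJ/K (> 0, since η = 0.387 < η_Carnot = 0.655).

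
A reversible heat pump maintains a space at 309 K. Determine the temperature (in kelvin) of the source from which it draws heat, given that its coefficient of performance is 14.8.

T_C ≈ 288 K

COP_HP = T_H/(T_H − T_C) ⇒ T_C = T_H·(COP_HP − 1)/COP_HP = 309.00 × (14.8 − 1)/14.8 = 288 K.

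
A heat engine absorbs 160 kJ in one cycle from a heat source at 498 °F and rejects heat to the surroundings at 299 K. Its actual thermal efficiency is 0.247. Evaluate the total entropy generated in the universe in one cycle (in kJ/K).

T_H = 498 °F → (498 − 32) × 5/9 = 258.89 °C = 532.04 K.
W = η·Q_H = 0.247 × 160 = 39.52 kJ, so Q_C = Q_H − W = 120.5 kJ.
Entropy balance on the reservoirs: −Q_H/T_H = -0.3007 kJ/K, +Q_C/T_C = 0.4029 kJ/K.
ΔS_univ = −Q_H/T_H + Q_C/T_C = 0.102 kJ/K (> 0, since η = 0.247 < η_Carnot = 0.438).

ΔS_univ ≈ 0.102 kJ/K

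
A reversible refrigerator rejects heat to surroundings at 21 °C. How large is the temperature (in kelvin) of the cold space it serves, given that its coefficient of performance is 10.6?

T_H = 21 °C → 21 + 273.15 = 294.15 K.
COP_R = T_C/(T_H − T_C) ⇒ T_C = T_H·COP_R/(1 + COP_R) = 294.15 × 10.6/(1 + 10.6) = 269 K.

T_C ≈ 269 K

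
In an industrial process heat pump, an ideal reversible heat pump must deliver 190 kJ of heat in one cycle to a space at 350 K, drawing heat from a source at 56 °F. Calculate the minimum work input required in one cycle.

W_in ≈ 34.5 kJ

T_C = 56 °F → (56 − 32) × 5/9 = 13.33 °C = 286.48 K.
COP_HP = T_H/(T_H − T_C) = 350.00/63.52 = 5.5104.
W = Q_H/COP_HP = 190/5.5104 = 34.5 kJ.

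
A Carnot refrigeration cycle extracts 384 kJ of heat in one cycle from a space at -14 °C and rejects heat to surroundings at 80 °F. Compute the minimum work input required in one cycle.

W_in ≈ 60.3 kJ

T_H = 80 °F → (80 − 32) × 5/9 = 26.67 °C = 299.82 K.
T_C = -14 °C → -14 + 273.15 = 259.15 K.
For a reversible refrigerator, COP_R = T_C/(T_H − T_C) = 259.15/40.67 = 6.3725.
W = Q_C/COP_R = 384/6.3725 = 60.3 kJ.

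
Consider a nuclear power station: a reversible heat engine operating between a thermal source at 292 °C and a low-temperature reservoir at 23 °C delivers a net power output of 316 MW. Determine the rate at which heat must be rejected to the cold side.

Q̇_C ≈ 347.9 MW

T_H = 292 °C → 292 + 273.15 = 565.15 K.
T_C = 23 °C → 23 + 273.15 = 296.15 K.
η_rev = 1 − T_C/T_H = 1 − 296.15/565.15 = 0.4760.
Since Q_C/Q_H = T_C/T_H and Q_H = W/η, Q_C = W·T_C/(T_H − T_C) = 316 × 296.15/269.00 = 347.9 MW.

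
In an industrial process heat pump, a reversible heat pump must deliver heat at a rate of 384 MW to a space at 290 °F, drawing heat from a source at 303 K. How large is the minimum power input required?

Ẇ_in ≈ 105 MW

T_H = 290 °F → (290 − 32) × 5/9 = 143.33 °C = 416.48 K.
Reversible heating COP: COP_HP = T_H/(T_H − T_C) = 416.48/113.48 = 3.6700.
W = Q_H/COP_HP = 384/3.6700 = 105 MW.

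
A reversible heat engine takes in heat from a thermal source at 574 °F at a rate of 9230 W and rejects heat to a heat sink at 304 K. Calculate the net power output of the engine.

Ẇ ≈ 4340 W

T_H = 574 °F → (574 − 32) × 5/9 = 301.11 °C = 574.26 K.
The Carnot efficiency is η = 1 − T_C/T_H = 1 − 304.00/574.26 = 0.4706.
W = η·Q_H = 0.4706 × 9230 = 4340 W.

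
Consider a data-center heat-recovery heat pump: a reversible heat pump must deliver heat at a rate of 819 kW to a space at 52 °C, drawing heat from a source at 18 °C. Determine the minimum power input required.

Ẇ_in ≈ 85.6 kW

T_H = 52 °C → 52 + 273.15 = 325.15 K.
T_C = 18 °C → 18 + 273.15 = 291.15 K.
The Carnot heat-pump COP is COP_HP = T_H/(T_H − T_C) = 325.15/34.00 = 9.5632.
W = Q_H/COP_HP = 819/9.5632 = 85.6 kW.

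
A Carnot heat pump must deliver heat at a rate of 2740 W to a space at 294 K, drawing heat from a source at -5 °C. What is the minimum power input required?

Ẇ_in ≈ 241 W

T_C = -5 °C → -5 + 273.15 = 268.15 K.
Reversible heating COP: COP_HP = T_H/(T_H − T_C) = 294.00/25.85 = 11.3733.
W = Q_H/COP_HP = 2740/11.3733 = 241 W.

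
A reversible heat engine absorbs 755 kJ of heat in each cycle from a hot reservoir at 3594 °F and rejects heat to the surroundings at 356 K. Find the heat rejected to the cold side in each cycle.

Q_C ≈ 119 kJ

T_H = 3594 °F → (3594 − 32) × 5/9 = 1978.89 °C = 2252.04 K.
For a reversible engine, η = 1 − T_C/T_H = 1 − 356.00/2252.04 = 0.8419.
For a reversible cycle Q_C/Q_H = T_C/T_H, so Q_C = 755 × 356.00/2252.04 = 119 kJ.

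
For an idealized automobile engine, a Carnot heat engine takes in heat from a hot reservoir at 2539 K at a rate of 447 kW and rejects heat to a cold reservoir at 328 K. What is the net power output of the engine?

Ẇ ≈ 389 kW

Since the cycle is reversible, η = 1 − T_C/T_H = 1 − 328.00/2539.00 = 0.8708.
W = η·Q_H = 0.8708 × 447 = 389 kW.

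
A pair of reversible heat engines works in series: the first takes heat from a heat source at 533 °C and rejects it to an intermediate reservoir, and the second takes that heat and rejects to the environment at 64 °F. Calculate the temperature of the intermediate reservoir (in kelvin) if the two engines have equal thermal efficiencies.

T_m ≈ 484.3 K

T_H = 533 °C → 533 + 273.15 = 806.15 K.
T_C = 64 °F → (64 − 32) × 5/9 = 17.78 °C = 290.93 K.
Equal efficiencies require 1 − T_m/T_H = 1 − T_C/T_m, i.e. T_m/T_H = T_C/T_m, so T_m = √(T_H·T_C) = √(806.15 × 290.93) = 484.3 K.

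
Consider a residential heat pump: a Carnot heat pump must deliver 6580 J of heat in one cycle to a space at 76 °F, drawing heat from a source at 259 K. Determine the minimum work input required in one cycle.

T_H = 76 °F → (76 − 32) × 5/9 = 24.44 °C = 297.59 K.
For a reversible heat pump, COP_HP = T_H/(T_H − T_C) = 297.59/38.59 = 7.7108.
W = Q_H/COP_HP = 6580/7.7108 = 853 J.

W_in ≈ 853 J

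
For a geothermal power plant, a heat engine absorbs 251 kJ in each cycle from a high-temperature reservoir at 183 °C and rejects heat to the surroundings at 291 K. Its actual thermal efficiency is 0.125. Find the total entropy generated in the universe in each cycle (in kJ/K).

ΔS_univ ≈ 0.204 kJ/K

T_H = 183 °C → 183 + 273.15 = 456.15 K.
W = η·Q_H = 0.125 × 251 = 31.38 kJ, so Q_C = Q_H − W = 219.6 kJ.
Entropy balance on the reservoirs: −Q_H/T_H = -0.5503 kJ/K, +Q_C/T_C = 0.7547 kJ/K.
ΔS_univ = −Q_H/T_H + Q_C/T_C = 0.204 kJ/K (> 0, since η = 0.125 < η_Carnot = 0.362).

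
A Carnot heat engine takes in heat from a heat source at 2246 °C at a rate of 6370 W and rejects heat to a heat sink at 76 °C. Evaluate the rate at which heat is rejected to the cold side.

Q̇_C ≈ 883 W

T_H = 2246 °C → 2246 + 273.15 = 2519.15 K.
T_C = 76 °C → 76 + 273.15 = 349.15 K.
Since the cycle is reversible, η = 1 − T_C/T_H = 1 − 349.15/2519.15 = 0.8614.
For a reversible cycle Q_C/Q_H = T_C/T_H, so Q_C = 6370 × 349.15/2519.15 = 883 W.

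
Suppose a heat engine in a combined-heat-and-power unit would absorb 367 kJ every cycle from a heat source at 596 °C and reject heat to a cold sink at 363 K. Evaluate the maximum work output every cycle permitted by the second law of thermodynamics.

T_H = 596 °C → 596 + 273.15 = 869.15 K.
The upper bound on efficiency is η_max = 1 − T_C/T_H = 1 − 363.00/869.15 = 0.5824.
W_max = η_max · Q_H = 0.5824 × 367 = 214 kJ.

W_max ≈ 214 kJ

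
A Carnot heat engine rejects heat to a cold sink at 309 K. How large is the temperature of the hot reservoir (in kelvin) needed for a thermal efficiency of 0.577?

T_H ≈ 730 K

From η = 1 − T_C/T_H, solving for T_H gives T_H = T_C/(1 − η) = 309.00/(1 − 0.577) = 730 K.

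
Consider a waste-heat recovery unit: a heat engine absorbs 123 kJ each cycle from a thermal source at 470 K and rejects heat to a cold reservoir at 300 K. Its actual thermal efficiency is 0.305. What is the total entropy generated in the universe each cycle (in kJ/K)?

ΔS_univ ≈ 0.0232 kJ/K

W = η·Q_H = 0.305 × 123 = 37.52 kJ, so Q_C = Q_H − W = 85.48 kJ.
The hot reservoir loses entropy Q_H/T_H = 123/470.00 = 0.2617 kJ/K; the cold reservoir gains Q_C/T_C = 85.48/300.00 = 0.2849 kJ/K.
ΔS_univ = −Q_H/T_H + Q_C/T_C = 0.0232 kJ/K (> 0, since η = 0.305 < η_Carnot = 0.362).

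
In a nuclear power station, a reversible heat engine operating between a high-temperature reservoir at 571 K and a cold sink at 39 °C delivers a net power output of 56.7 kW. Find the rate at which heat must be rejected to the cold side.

Q̇_C ≈ 68.4 kW

T_C = 39 °C → 39 + 273.15 = 312.15 K.
For a reversible engine, η = 1 − T_C/T_H = 1 − 312.15/571.00 = 0.4533.
Since Q_C/Q_H = T_C/T_H and Q_H = W/η, Q_C = W·T_C/(T_H − T_C) = 56.7 × 312.15/258.85 = 68.4 kW.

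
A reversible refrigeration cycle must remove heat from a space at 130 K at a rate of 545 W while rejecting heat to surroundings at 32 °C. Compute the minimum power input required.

T_H = 32 °C → 32 + 273.15 = 305.15 K.
For a reversible refrigerator, COP_R = T_C/(T_H − T_C) = 130.00/175.15 = 0.7422.
W = Q_C/COP_R = 545/0.7422 = 734 W.

Ẇ_in ≈ 734 W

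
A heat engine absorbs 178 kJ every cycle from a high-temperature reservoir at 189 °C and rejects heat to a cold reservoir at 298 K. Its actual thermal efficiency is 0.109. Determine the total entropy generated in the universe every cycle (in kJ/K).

ΔS_univ ≈ 0.147 kJ/K

T_H = 189 °C → 189 + 273.15 = 462.15 K.
W = η·Q_H = 0.109 × 178 = 19.40 kJ, so Q_C = Q_H − W = 158.6 kJ.
Reservoir entropy changes: ΔS_H = −Q_H/T_H = −178/462.15 = -0.3852 kJ/K and ΔS_C = +Q_C/T_C = 158.6/298.00 = 0.5322 kJ/K.
ΔS_univ = −Q_H/T_H + Q_C/T_C = 0.147 kJ/K (> 0, since η = 0.109 < η_Carnot = 0.355).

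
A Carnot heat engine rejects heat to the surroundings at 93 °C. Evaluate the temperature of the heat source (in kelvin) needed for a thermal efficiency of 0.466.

T_H ≈ 685.7 K

T_C = 93 °C → 93 + 273.15 = 366.15 K.
From η = 1 − T_C/T_H, solving for T_H gives T_H = T_C/(1 − η) = 366.15/(1 − 0.466) = 685.7 K.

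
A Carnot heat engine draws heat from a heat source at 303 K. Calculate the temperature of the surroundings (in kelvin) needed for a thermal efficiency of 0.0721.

T_C ≈ 281.2 K

From η = 1 − T_C/T_H, T_C = T_H·(1 − η) = 303.00 × (1 − 0.0721) = 281.2 K.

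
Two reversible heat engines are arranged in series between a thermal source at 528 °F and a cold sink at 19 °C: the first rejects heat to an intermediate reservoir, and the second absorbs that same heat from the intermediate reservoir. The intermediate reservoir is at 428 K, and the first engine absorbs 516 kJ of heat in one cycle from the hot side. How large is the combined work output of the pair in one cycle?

W_total ≈ 241.3 kJ

T_H = 528 °F → (528 − 32) × 5/9 = 275.56 °C = 548.71 K.
T_C = 19 °C → 19 + 273.15 = 292.15 K.
Two reversible stages in series are equivalent to a single Carnot engine between T_H and T_C, so η_total = 1 − T_C/T_H = 1 − 292.15/548.71 = 0.4676.
W_total = η_total · Q_H = 0.4676 × 516 = 241.3 kJ.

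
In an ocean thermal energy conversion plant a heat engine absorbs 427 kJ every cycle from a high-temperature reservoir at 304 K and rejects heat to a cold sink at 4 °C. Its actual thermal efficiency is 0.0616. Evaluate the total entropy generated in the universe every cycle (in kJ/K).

ΔS_univ ≈ 0.0412 kJ/K

T_C = 4 °C → 4 + 273.15 = 277.15 K.
W = η·Q_H = 0.0616 × 427 = 26.30 kJ, so Q_C = Q_H − W = 400.7 kJ.
Reservoir entropy changes: ΔS_H = −Q_H/T_H = −427/304.00 = -1.405 kJ/K and ΔS_C = +Q_C/T_C = 400.7/277.15 = 1.446 kJ/K.
ΔS_univ = −Q_H/T_H + Q_C/T_C = 0.0412 kJ/K (> 0, since η = 0.0616 < η_Carnot = 0.088).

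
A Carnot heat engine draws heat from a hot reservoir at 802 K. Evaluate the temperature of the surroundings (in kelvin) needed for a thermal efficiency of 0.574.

From η = 1 − T_C/T_H, T_C = T_H·(1 − η) = 802.00 × (1 − 0.574) = 341.7 K.

T_C ≈ 341.7 K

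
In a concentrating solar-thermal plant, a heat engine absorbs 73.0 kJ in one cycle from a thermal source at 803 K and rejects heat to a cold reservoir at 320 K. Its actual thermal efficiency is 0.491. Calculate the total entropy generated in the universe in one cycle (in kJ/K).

W = η·Q_H = 0.491 × 73.0 = 35.84 kJ, so Q_C = Q_H − W = 37.16 kJ.
Reservoir entropy changes: ΔS_H = −Q_H/T_H = −73.0/803.00 = -0.09091 kJ/K and ΔS_C = +Q_C/T_C = 37.16/320.00 = 0.1161 kJ/K.
ΔS_univ = −Q_H/T_H + Q_C/T_C = 0.0252 kJ/K (> 0, since η = 0.491 < η_Carnot = 0.601).

ΔS_univ ≈ 0.0252 kJ/K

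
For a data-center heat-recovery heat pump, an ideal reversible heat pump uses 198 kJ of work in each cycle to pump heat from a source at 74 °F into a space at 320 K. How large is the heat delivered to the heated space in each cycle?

T_C = 74 °F → (74 − 32) × 5/9 = 23.33 °C = 296.48 K.
The Carnot heat-pump COP is COP_HP = T_H/(T_H − T_C) = 320.00/23.52 = 13.6074.
Q_H = COP_HP · W = 13.6074 × 198 = 2690 kJ.

Q_H ≈ 2690 kJ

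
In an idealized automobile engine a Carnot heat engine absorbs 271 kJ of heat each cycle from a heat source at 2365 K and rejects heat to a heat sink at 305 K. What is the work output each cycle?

W ≈ 236 kJ

Carnot efficiency: η = 1 − T_C/T_H = 1 − 305.00/2365.00 = 0.8710.
W = η·Q_H = 0.8710 × 271 = 236 kJ.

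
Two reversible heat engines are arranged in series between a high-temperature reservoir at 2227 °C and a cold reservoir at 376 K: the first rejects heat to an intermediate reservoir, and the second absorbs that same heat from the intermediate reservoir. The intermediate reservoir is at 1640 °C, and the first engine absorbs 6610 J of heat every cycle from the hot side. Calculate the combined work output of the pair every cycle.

W_total ≈ 5620 J

T_H = 2227 °C → 2227 + 273.15 = 2500.15 K.
Two reversible stages in series are equivalent to a single Carnot engine between T_H and T_C, so η_total = 1 − T_C/T_H = 1 − 376.00/2500.15 = 0.8496.
W_total = η_total · Q_H = 0.8496 × 6610 = 5620 J.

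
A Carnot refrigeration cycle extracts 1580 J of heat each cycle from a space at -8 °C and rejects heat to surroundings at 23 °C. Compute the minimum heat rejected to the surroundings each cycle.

Q_H ≈ 1760 J

T_H = 23 °C → 23 + 273.15 = 296.15 K.
T_C = -8 °C → -8 + 273.15 = 265.15 K.
For a reversible cycle Q_H/Q_C = T_H/T_C, so Q_H = Q_C·T_H/T_C = 1580 × 296.15/265.15 = 1760 J.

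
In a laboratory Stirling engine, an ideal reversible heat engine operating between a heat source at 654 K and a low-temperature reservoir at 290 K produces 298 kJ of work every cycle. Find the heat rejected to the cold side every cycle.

Q_C ≈ 237.4 kJ

Carnot efficiency: η = 1 − T_C/T_H = 1 − 290.00/654.00 = 0.5566.
Since Q_C/Q_H = T_C/T_H and Q_H = W/η, Q_C = W·T_C/(T_H − T_C) = 298 × 290.00/364.00 = 237.4 kJ.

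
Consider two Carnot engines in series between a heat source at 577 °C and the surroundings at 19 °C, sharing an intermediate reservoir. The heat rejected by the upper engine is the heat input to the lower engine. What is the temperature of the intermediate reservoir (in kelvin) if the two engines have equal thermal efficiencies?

T_H = 577 °C → 577 + 273.15 = 850.15 K.
T_C = 19 °C → 19 + 273.15 = 292.15 K.
Equal efficiencies require 1 − T_m/T_H = 1 − T_C/T_m, i.e. T_m/T_H = T_C/T_m, so T_m = √(T_H·T_C) = √(850.15 × 292.15) = 498 K.

T_m ≈ 498 K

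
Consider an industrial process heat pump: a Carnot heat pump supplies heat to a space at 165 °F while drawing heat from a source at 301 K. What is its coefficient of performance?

T_H = 165 °F → (165 − 32) × 5/9 = 73.89 °C = 347.04 K.
The Carnot heat-pump COP is COP_HP = T_H/(T_H − T_C) = 347.04/(347.04 − 301.00) = 7.54.

COP_HP ≈ 7.54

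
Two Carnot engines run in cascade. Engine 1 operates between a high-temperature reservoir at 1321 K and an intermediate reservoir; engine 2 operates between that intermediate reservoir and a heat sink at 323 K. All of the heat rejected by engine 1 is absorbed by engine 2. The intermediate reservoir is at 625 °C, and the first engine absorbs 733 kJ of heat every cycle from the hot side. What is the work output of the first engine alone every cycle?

W₁ ≈ 235 kJ

T_m = 625 °C → 625 + 273.15 = 898.15 K.
First-stage efficiency η₁ = 1 − T_m/T_H = 1 − 898.15/1321.00 = 0.3201.
W₁ = η₁·Q_H = 0.3201 × 733 = 235 kJ.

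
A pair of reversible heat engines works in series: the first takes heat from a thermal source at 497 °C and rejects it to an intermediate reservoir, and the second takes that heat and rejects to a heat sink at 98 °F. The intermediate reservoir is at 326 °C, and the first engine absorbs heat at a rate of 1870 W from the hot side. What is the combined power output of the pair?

T_H = 497 °C → 497 + 273.15 = 770.15 K.
T_C = 98 °F → (98 − 32) × 5/9 = 36.67 °C = 309.82 K.
Two reversible stages in series are equivalent to a single Carnot engine between T_H and T_C, so η_total = 1 − T_C/T_H = 1 − 309.82/770.15 = 0.5977.
W_total = η_total · Q_H = 0.5977 × 1870 = 1118 W.

Ẇ_total ≈ 1118 W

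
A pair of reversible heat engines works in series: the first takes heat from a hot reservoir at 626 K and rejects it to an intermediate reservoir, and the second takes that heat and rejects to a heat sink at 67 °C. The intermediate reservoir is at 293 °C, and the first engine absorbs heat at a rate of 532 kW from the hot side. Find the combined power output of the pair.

Ẇ_total ≈ 243 kW

T_C = 67 °C → 67 + 273.15 = 340.15 K.
Two reversible stages in series are equivalent to a single Carnot engine between T_H and T_C, so η_total = 1 − T_C/T_H = 1 − 340.15/626.00 = 0.4566.
W_total = η_total · Q_H = 0.4566 × 532 = 243 kW.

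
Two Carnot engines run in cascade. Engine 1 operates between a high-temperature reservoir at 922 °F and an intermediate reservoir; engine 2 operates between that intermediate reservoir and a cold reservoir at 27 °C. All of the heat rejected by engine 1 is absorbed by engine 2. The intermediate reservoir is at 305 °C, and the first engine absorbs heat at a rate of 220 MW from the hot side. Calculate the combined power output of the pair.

Ẇ_total ≈ 134.0 MW

T_H = 922 °F → (922 − 32) × 5/9 = 494.44 °C = 767.59 K.
T_C = 27 °C → 27 + 273.15 = 300.15 K.
Two reversible stages in series are equivalent to a single Carnot engine between T_H and T_C, so η_total = 1 − T_C/T_H = 1 − 300.15/767.59 = 0.6090.
W_total = η_total · Q_H = 0.6090 × 220 = 134.0 MW.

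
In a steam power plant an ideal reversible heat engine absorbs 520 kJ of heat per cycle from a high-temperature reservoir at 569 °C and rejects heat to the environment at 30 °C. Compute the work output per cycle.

T_H = 569 °C → 569 + 273.15 = 842.15 K.
T_C = 30 °C → 30 + 273.15 = 303.15 K.
For a reversible engine, η = 1 − T_C/T_H = 1 − 303.15/842.15 = 0.6400.
W = η·Q_H = 0.6400 × 520 = 333 kJ.

W ≈ 333 kJ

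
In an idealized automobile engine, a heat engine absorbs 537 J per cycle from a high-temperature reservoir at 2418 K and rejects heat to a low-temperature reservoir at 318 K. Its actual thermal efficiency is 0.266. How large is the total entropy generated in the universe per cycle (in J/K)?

W = η·Q_H = 0.266 × 537 = 142.8 J, so Q_C = Q_H − W = 394.2 J.
Reservoir entropy changes: ΔS_H = −Q_H/T_H = −537/2418.00 = -0.2221 J/K and ΔS_C = +Q_C/T_C = 394.2/318.00 = 1.239 J/K.
ΔS_univ = −Q_H/T_H + Q_C/T_C = 1.02 J/K (> 0, since η = 0.266 < η_Carnot = 0.868).

ΔS_univ ≈ 1.02 J/K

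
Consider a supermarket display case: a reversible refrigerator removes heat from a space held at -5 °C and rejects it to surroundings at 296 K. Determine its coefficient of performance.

T_C = -5 °C → -5 + 273.15 = 268.15 K.
Carnot COP: COP_R = T_C/(T_H − T_C) = 268.15/(296.00 − 268.15) = 9.628.

COP_R ≈ 9.628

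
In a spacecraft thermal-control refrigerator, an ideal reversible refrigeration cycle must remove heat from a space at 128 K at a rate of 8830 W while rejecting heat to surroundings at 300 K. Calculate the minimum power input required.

Ẇ_in ≈ 11900 W

For a reversible refrigerator, COP_R = T_C/(T_H − T_C) = 128.00/172.00 = 0.7442.
W = Q_C/COP_R = 8830/0.7442 = 11900 W.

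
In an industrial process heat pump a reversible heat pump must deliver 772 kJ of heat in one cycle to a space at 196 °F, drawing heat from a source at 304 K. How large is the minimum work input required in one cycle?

T_H = 196 °F → (196 − 32) × 5/9 = 91.11 °C = 364.26 K.
COP_HP = T_H/(T_H − T_C) = 364.26/60.26 = 6.0447.
W = Q_H/COP_HP = 772/6.0447 = 128 kJ.

W_in ≈ 128 kJ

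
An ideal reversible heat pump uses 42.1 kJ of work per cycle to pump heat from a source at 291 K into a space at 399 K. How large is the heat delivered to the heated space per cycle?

Q_H ≈ 156 kJ

Reversible heating COP: COP_HP = T_H/(T_H − T_C) = 399.00/108.00 = 3.6944.
Q_H = COP_HP · W = 3.6944 × 42.1 = 156 kJ.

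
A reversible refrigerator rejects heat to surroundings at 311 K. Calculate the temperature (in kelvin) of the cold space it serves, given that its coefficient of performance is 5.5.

T_C ≈ 263 K

COP_R = T_C/(T_H − T_C) ⇒ T_C = T_H·COP_R/(1 + COP_R) = 311.00 × 5.5/(1 + 5.5) = 263 K.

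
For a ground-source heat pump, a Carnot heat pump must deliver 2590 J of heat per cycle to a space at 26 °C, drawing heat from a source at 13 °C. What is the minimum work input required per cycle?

T_H = 26 °C → 26 + 273.15 = 299.15 K.
T_C = 13 °C → 13 + 273.15 = 286.15 K.
The Carnot heat-pump COP is COP_HP = T_H/(T_H − T_C) = 299.15/13.00 = 23.0115.
W = Q_H/COP_HP = 2590/23.0115 = 112.6 J.

W_in ≈ 112.6 J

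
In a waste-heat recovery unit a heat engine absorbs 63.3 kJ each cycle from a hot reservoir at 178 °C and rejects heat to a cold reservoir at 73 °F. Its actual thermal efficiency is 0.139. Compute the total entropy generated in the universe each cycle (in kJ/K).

T_H = 178 °C → 178 + 273.15 = 451.15 K.
T_C = 73 °F → (73 − 32) × 5/9 = 22.78 °C = 295.93 K.
W = η·Q_H = 0.139 × 63.3 = 8.799 kJ, so Q_C = Q_H − W = 54.50 kJ.
Entropy balance on the reservoirs: −Q_H/T_H = -0.1403 kJ/K, +Q_C/T_C = 0.1842 kJ/K.
ΔS_univ = −Q_H/T_H + Q_C/T_C = 0.0439 kJ/K (> 0, since η = 0.139 < η_Carnot = 0.344).

ΔS_univ ≈ 0.0439 kJ/K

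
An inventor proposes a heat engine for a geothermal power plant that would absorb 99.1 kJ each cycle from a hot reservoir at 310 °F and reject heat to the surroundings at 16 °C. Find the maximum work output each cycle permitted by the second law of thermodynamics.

W_max ≈ 32.09 kJ

T_H = 310 °F → (310 − 32) × 5/9 = 154.44 °C = 427.59 K.
T_C = 16 °C → 16 + 273.15 = 289.15 K.
By the Carnot theorem, η_max = 1 − T_C/T_H = 1 − 289.15/427.59 = 0.3238.
W_max = η_max · Q_H = 0.3238 × 99.1 = 32.09 kJ.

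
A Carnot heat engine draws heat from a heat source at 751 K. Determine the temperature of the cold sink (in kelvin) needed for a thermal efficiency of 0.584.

From η = 1 − T_C/T_H, T_C = T_H·(1 − η) = 751.00 × (1 − 0.584) = 312 K.

T_C ≈ 312 K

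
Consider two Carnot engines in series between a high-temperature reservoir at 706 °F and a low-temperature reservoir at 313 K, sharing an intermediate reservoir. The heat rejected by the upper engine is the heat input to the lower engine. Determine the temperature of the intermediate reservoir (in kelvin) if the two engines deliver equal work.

T_H = 706 °F → (706 − 32) × 5/9 = 374.44 °C = 647.59 K.
For reversible stages Q_m = Q_H·(T_m/T_H). Setting W₁ = Q_H(1 − T_m/T_H) equal to W₂ = Q_m(1 − T_C/T_m) = Q_H·(T_m − T_C)/T_H gives T_H − T_m = T_m − T_C, so T_m = (T_H + T_C)/2 = (647.59 + 313.00)/2 = 480 K.

T_m ≈ 480 K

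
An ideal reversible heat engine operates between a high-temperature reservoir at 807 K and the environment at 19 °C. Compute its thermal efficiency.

T_C = 19 °C → 19 + 273.15 = 292.15 K.
The Carnot efficiency is η = 1 − T_C/T_H = 1 − 292.15/807.00 = 0.638.

η ≈ 0.638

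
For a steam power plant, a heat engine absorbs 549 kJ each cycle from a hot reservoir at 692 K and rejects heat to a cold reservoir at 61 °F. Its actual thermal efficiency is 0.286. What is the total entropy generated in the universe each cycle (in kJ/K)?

T_C = 61 °F → (61 − 32) × 5/9 = 16.11 °C = 289.26 K.
W = η·Q_H = 0.286 × 549 = 157.0 kJ, so Q_C = Q_H − W = 392.0 kJ.
The hot reservoir loses entropy Q_H/T_H = 549/692.00 = 0.7934 kJ/K; the cold reservoir gains Q_C/T_C = 392.0/289.26 = 1.355 kJ/K.
ΔS_univ = −Q_H/T_H + Q_C/T_C = 0.5618 kJ/K (> 0, since η = 0.286 < η_Carnot = 0.582).

ΔS_univ ≈ 0.5618 kJ/K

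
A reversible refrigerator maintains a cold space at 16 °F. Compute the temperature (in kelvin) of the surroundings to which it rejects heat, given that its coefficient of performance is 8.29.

T_C = 16 °F → (16 − 32) × 5/9 = -8.89 °C = 264.26 K.
COP_R = T_C/(T_H − T_C) ⇒ T_H = T_C·(1 + 1/COP_R) = 264.26 × (1 + 1/8.29) = 296 K.

T_H ≈ 296 K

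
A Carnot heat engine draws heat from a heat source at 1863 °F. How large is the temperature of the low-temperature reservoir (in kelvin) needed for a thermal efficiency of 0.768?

T_H = 1863 °F → (1863 − 32) × 5/9 = 1017.22 °C = 1290.37 K.
From η = 1 − T_C/T_H, T_C = T_H·(1 − η) = 1290.37 × (1 − 0.768) = 299.4 K.

T_C ≈ 299.4 K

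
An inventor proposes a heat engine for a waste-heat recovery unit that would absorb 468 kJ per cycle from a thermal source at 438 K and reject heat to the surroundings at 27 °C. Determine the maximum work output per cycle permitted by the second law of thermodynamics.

T_C = 27 °C → 27 + 273.15 = 300.15 K.
No engine can exceed the Carnot limit: η_max = 1 − T_C/T_H = 1 − 300.15/438.00 = 0.3147.
W_max = η_max · Q_H = 0.3147 × 468 = 147 kJ.

W_max ≈ 147 kJ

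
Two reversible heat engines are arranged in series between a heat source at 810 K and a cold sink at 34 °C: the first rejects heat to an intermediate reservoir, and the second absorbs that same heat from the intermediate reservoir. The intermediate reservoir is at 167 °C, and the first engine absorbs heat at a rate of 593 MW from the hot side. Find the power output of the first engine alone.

Ẇ₁ ≈ 271 MW

T_C = 34 °C → 34 + 273.15 = 307.15 K.
T_m = 167 °C → 167 + 273.15 = 440.15 K.
First-stage efficiency η₁ = 1 − T_m/T_H = 1 − 440.15/810.00 = 0.4566.
W₁ = η₁·Q_H = 0.4566 × 593 = 271 MW.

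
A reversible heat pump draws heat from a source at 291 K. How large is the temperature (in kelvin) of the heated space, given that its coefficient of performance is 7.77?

COP_HP = T_H/(T_H − T_C) ⇒ T_H = T_C·COP_HP/(COP_HP − 1) = 291.00 × 7.77/(7.77 − 1) = 334.0 K.

T_H ≈ 334.0 K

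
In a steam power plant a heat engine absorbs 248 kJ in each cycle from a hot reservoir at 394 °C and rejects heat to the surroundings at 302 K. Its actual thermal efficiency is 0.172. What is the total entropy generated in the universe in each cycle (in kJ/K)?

ΔS_univ ≈ 0.308 kJ/K

T_H = 394 °C → 394 + 273.15 = 667.15 K.
W = η·Q_H = 0.172 × 248 = 42.66 kJ, so Q_C = Q_H − W = 205.3 kJ.
The hot reservoir loses entropy Q_H/T_H = 248/667.15 = 0.3717 kJ/K; the cold reservoir gains Q_C/T_C = 205.3/302.00 = 0.6799 kJ/K.
ΔS_univ = −Q_H/T_H + Q_C/T_C = 0.308 kJ/K (> 0, since η = 0.172 < η_Carnot = 0.547).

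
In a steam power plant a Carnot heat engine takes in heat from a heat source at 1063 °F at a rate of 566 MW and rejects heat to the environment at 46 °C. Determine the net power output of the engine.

T_H = 1063 °F → (1063 − 32) × 5/9 = 572.78 °C = 845.93 K.
T_C = 46 °C → 46 + 273.15 = 319.15 K.
Carnot efficiency: η = 1 − T_C/T_H = 1 − 319.15/845.93 = 0.6227.
W = η·Q_H = 0.6227 × 566 = 352 MW.

Ẇ ≈ 352 MW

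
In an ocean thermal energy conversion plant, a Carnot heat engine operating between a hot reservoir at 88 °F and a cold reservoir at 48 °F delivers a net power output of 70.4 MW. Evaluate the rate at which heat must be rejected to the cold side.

Q̇_C ≈ 893.5 MW

T_H = 88 °F → (88 − 32) × 5/9 = 31.11 °C = 304.26 K.
T_C = 48 °F → (48 − 32) × 5/9 = 8.89 °C = 282.04 K.
η_rev = 1 − T_C/T_H = 1 − 282.04/304.26 = 0.0730.
Since Q_C/Q_H = T_C/T_H and Q_H = W/η, Q_C = W·T_C/(T_H − T_C) = 70.4 × 282.04/22.22 = 893.5 MW.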